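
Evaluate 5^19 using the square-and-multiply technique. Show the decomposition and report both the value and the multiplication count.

Computing 5^19 by squaring (build up from 5^1; each line after the first costs one multiplication):

5^1 = 5
5^2 = (5^1)^2 = 5^2 = 25
5^4 = (5^2)^2 = 25^2 = 625
5^8 = (5^4)^2 = 625^2 = 390625
5^9 = 5 * 5^8 = 5 * 390625 = 1953125
5^18 = (5^9)^2 = 1953125^2 = 3814697265625
5^19 = 5 * 5^18 = 5 * 3814697265625 = 19073486328125

Result: 19073486328125
Multiplications needed: 6 (6 lines after 5^1)

5^19 = 19073486328125. Using exponentiation by squaring, this requires 6 multiplications. The key idea: if the exponent is even, square the half-power; if odd, multiply by the base once.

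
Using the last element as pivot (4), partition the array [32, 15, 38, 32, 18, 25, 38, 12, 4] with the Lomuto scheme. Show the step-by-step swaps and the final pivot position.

Lomuto partition with pivot = 4:

Initial array: [32, 15, 38, 32, 18, 25, 38, 12, 4]

arr[0]=32 > 4: no swap
arr[1]=15 > 4: no swap
arr[2]=38 > 4: no swap
arr[3]=32 > 4: no swap
arr[4]=18 > 4: no swap
arr[5]=25 > 4: no swap
arr[6]=38 > 4: no swap
arr[7]=12 > 4: no swap

Place pivot at position 0: [4, 15, 38, 32, 18, 25, 38, 12, 32]
Pivot position: 0

After partitioning with pivot 4, the array becomes [4, 15, 38, 32, 18, 25, 38, 12, 32]. The pivot is placed at index 0. All elements to the left of the pivot are <= 4, and all elements to the right are > 4.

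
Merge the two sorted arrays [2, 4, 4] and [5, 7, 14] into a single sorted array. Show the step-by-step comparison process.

Merging process:

Compare 2 vs 5: take 2 from left. Merged: [2]
Compare 4 vs 5: take 4 from left. Merged: [2, 4]
Compare 4 vs 5: take 4 from left. Merged: [2, 4, 4]
Append remaining from right: [5, 7, 14]. Merged: [2, 4, 4, 5, 7, 14]

Final merged array: [2, 4, 4, 5, 7, 14]
Total comparisons: 3

The merged array is [2, 4, 4, 5, 7, 14], requiring 3 comparisons. The merge step runs in O(n) time where n is the total number of elements.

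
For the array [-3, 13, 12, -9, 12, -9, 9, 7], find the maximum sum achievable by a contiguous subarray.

Using Kadane's algorithm on [-3, 13, 12, -9, 12, -9, 9, 7]:

Scanning through the array:
Position 1 (value 13): max_ending_here = 13, max_so_far = 13
Position 2 (value 12): max_ending_here = 25, max_so_far = 25
Position 3 (value -9): max_ending_here = 16, max_so_far = 25
Position 4 (value 12): max_ending_here = 28, max_so_far = 28
Position 5 (value -9): max_ending_here = 19, max_so_far = 28
Position 6 (value 9): max_ending_here = 28, max_so_far = 28
Position 7 (value 7): max_ending_here = 35, max_so_far = 35

Maximum subarray: [13, 12, -9, 12, -9, 9, 7]
Maximum sum: 35

The maximum subarray is [13, 12, -9, 12, -9, 9, 7] with sum 35. This subarray runs from index 1 to index 7.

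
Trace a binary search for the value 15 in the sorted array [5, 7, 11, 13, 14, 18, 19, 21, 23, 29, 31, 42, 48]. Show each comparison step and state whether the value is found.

Binary search for 15 in [5, 7, 11, 13, 14, 18, 19, 21, 23, 29, 31, 42, 48]:

lo=0, hi=12, mid=6, arr[mid]=19 -> 19 > 15, search left half
lo=0, hi=5, mid=2, arr[mid]=11 -> 11 < 15, search right half
lo=3, hi=5, mid=4, arr[mid]=14 -> 14 < 15, search right half
lo=5, hi=5, mid=5, arr[mid]=18 -> 18 > 15, search left half
lo=5 > hi=4, target 15 not found

Binary search determines that 15 is not in the array after 4 comparisons. The search space was exhausted without finding the target.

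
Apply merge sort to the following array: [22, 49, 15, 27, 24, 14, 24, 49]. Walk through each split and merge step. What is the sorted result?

Merge sort trace:

Split: [22, 49, 15, 27, 24, 14, 24, 49] -> [22, 49, 15, 27] and [24, 14, 24, 49]
  Split: [22, 49, 15, 27] -> [22, 49] and [15, 27]
    Split: [22, 49] -> [22] and [49]
    Merge: [22] + [49] -> [22, 49]
    Split: [15, 27] -> [15] and [27]
    Merge: [15] + [27] -> [15, 27]
  Merge: [22, 49] + [15, 27] -> [15, 22, 27, 49]
  Split: [24, 14, 24, 49] -> [24, 14] and [24, 49]
    Split: [24, 14] -> [24] and [14]
    Merge: [24] + [14] -> [14, 24]
    Split: [24, 49] -> [24] and [49]
    Merge: [24] + [49] -> [24, 49]
  Merge: [14, 24] + [24, 49] -> [14, 24, 24, 49]
Merge: [15, 22, 27, 49] + [14, 24, 24, 49] -> [14, 15, 22, 24, 24, 27, 49, 49]

Final sorted array: [14, 15, 22, 24, 24, 27, 49, 49]

The merge sort proceeds by recursively splitting the array and merging sorted halves.
After all merges, the sorted array is [14, 15, 22, 24, 24, 27, 49, 49].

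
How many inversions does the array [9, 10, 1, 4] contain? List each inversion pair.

Finding inversions in [9, 10, 1, 4]:

(0, 2): arr[0]=9 > arr[2]=1
(0, 3): arr[0]=9 > arr[3]=4
(1, 2): arr[1]=10 > arr[2]=1
(1, 3): arr[1]=10 > arr[3]=4

Total inversions: 4

The array has 4 inversion(s): (0,2), (0,3), (1,2), (1,3). Each pair (i,j) satisfies i < j and arr[i] > arr[j].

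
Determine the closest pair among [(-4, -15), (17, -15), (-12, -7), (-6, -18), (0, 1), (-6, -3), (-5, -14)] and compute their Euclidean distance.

Computing all pairwise distances among 7 points:

d((-4, -15), (17, -15)) = 21.0
d((-4, -15), (-12, -7)) = 11.3137
d((-4, -15), (-6, -18)) = 3.6056
d((-4, -15), (0, 1)) = 16.4924
d((-4, -15), (-6, -3)) = 12.1655
d((-4, -15), (-5, -14)) = 1.4142 <-- minimum
d((17, -15), (-12, -7)) = 30.0832
d((17, -15), (-6, -18)) = 23.1948
d((17, -15), (0, 1)) = 23.3452
d((17, -15), (-6, -3)) = 25.9422
d((17, -15), (-5, -14)) = 22.0227
d((-12, -7), (-6, -18)) = 12.53
d((-12, -7), (0, 1)) = 14.4222
d((-12, -7), (-6, -3)) = 7.2111
d((-12, -7), (-5, -14)) = 9.8995
d((-6, -18), (0, 1)) = 19.9249
d((-6, -18), (-6, -3)) = 15.0
d((-6, -18), (-5, -14)) = 4.1231
d((0, 1), (-6, -3)) = 7.2111
d((0, 1), (-5, -14)) = 15.8114
d((-6, -3), (-5, -14)) = 11.0454

Closest pair: (-4, -15) and (-5, -14) with distance 1.4142

The closest pair is (-4, -15) and (-5, -14) with Euclidean distance 1.4142. For 7 points, brute-force pairwise comparison is shown above. For large n, the divide-and-conquer algorithm (sort by x, recurse on halves, check the dividing strip) achieves O(n log n).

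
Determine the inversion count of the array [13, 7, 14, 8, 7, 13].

Finding inversions in [13, 7, 14, 8, 7, 13]:

(0, 1): arr[0]=13 > arr[1]=7
(0, 3): arr[0]=13 > arr[3]=8
(0, 4): arr[0]=13 > arr[4]=7
(2, 3): arr[2]=14 > arr[3]=8
(2, 4): arr[2]=14 > arr[4]=7
(2, 5): arr[2]=14 > arr[5]=13
(3, 4): arr[3]=8 > arr[4]=7

Total inversions: 7

The array has 7 inversion(s): (0,1), (0,3), (0,4), (2,3), (2,4), (2,5), (3,4). Each pair (i,j) satisfies i < j and arr[i] > arr[j].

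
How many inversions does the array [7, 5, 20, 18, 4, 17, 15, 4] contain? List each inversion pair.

Finding inversions in [7, 5, 20, 18, 4, 17, 15, 4]:

(0, 1): arr[0]=7 > arr[1]=5
(0, 4): arr[0]=7 > arr[4]=4
(0, 7): arr[0]=7 > arr[7]=4
(1, 4): arr[1]=5 > arr[4]=4
(1, 7): arr[1]=5 > arr[7]=4
(2, 3): arr[2]=20 > arr[3]=18
(2, 4): arr[2]=20 > arr[4]=4
(2, 5): arr[2]=20 > arr[5]=17
(2, 6): arr[2]=20 > arr[6]=15
(2, 7): arr[2]=20 > arr[7]=4
(3, 4): arr[3]=18 > arr[4]=4
(3, 5): arr[3]=18 > arr[5]=17
(3, 6): arr[3]=18 > arr[6]=15
(3, 7): arr[3]=18 > arr[7]=4
(5, 6): arr[5]=17 > arr[6]=15
(5, 7): arr[5]=17 > arr[7]=4
(6, 7): arr[6]=15 > arr[7]=4

Total inversions: 17

The array has 17 inversion(s): (0,1), (0,4), (0,7), (1,4), (1,7), (2,3), (2,4), (2,5), (2,6), (2,7), (3,4), (3,5), (3,6), (3,7), (5,6), (5,7), (6,7). Each pair (i,j) satisfies i < j and arr[i] > arr[j].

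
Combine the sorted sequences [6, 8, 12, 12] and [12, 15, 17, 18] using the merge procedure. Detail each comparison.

Merging process:

Compare 6 vs 12: take 6 from left. Merged: [6]
Compare 8 vs 12: take 8 from left. Merged: [6, 8]
Compare 12 vs 12: take 12 from left. Merged: [6, 8, 12]
Compare 12 vs 12: take 12 from left. Merged: [6, 8, 12, 12]
Append remaining from right: [12, 15, 17, 18]. Merged: [6, 8, 12, 12, 12, 15, 17, 18]

Final merged array: [6, 8, 12, 12, 12, 15, 17, 18]
Total comparisons: 4

The merged array is [6, 8, 12, 12, 12, 15, 17, 18], requiring 4 comparisons. The merge step runs in O(n) time where n is the total number of elements.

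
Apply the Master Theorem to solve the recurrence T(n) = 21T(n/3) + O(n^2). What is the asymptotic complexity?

Master Theorem for T(n) = 21T(n/3) + O(n^2):

a = 21, b = 3, c = 2
log_b(a) = log_3(21) = 2.7712

Case 1: c = 2 < log_3(21) = 2.7712
T(n) = O(n^(log_3 21))

For T(n) = 21T(n/3) + O(n^2): log_3(21) = 2.7712. This is Case 1 of the Master Theorem (c < log_b(a), work dominated by leaves), giving O(n^(log_3 21)).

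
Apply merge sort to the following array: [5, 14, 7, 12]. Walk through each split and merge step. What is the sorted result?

Merge sort trace:

Split: [5, 14, 7, 12] -> [5, 14] and [7, 12]
  Split: [5, 14] -> [5] and [14]
  Merge: [5] + [14] -> [5, 14]
  Split: [7, 12] -> [7] and [12]
  Merge: [7] + [12] -> [7, 12]
Merge: [5, 14] + [7, 12] -> [5, 7, 12, 14]

Final sorted array: [5, 7, 12, 14]

The merge sort proceeds by recursively splitting the array and merging sorted halves.
After all merges, the sorted array is [5, 7, 12, 14].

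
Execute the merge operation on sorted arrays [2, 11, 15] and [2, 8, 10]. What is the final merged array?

Merging process:

Compare 2 vs 2: take 2 from left. Merged: [2]
Compare 11 vs 2: take 2 from right. Merged: [2, 2]
Compare 11 vs 8: take 8 from right. Merged: [2, 2, 8]
Compare 11 vs 10: take 10 from right. Merged: [2, 2, 8, 10]
Append remaining from left: [11, 15]. Merged: [2, 2, 8, 10, 11, 15]

Final merged array: [2, 2, 8, 10, 11, 15]
Total comparisons: 4

The merged array is [2, 2, 8, 10, 11, 15], requiring 4 comparisons. The merge step runs in O(n) time where n is the total number of elements.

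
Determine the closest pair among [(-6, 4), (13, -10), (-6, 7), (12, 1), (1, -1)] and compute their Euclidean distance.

Computing all pairwise distances among 5 points:

d((-6, 4), (13, -10)) = 23.6008
d((-6, 4), (-6, 7)) = 3.0 <-- minimum
d((-6, 4), (12, 1)) = 18.2483
d((-6, 4), (1, -1)) = 8.6023
d((13, -10), (-6, 7)) = 25.4951
d((13, -10), (12, 1)) = 11.0454
d((13, -10), (1, -1)) = 15.0
d((-6, 7), (12, 1)) = 18.9737
d((-6, 7), (1, -1)) = 10.6301
d((12, 1), (1, -1)) = 11.1803

Closest pair: (-6, 4) and (-6, 7) with distance 3.0

The closest pair is (-6, 4) and (-6, 7) with Euclidean distance 3.0. For 5 points, brute-force pairwise comparison is shown above. For large n, the divide-and-conquer algorithm (sort by x, recurse on halves, check the dividing strip) achieves O(n log n).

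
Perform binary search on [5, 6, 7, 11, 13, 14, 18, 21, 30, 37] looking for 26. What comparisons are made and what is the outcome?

Binary search for 26 in [5, 6, 7, 11, 13, 14, 18, 21, 30, 37]:

lo=0, hi=9, mid=4, arr[mid]=13 -> 13 < 26, search right half
lo=5, hi=9, mid=7, arr[mid]=21 -> 21 < 26, search right half
lo=8, hi=9, mid=8, arr[mid]=30 -> 30 > 26, search left half
lo=8 > hi=7, target 26 not found

Binary search determines that 26 is not in the array after 3 comparisons. The search space was exhausted without finding the target.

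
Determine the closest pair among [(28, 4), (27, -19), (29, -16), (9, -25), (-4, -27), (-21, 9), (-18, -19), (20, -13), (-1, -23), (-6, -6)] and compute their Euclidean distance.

Computing all pairwise distances among 10 points:

d((28, 4), (27, -19)) = 23.0217
d((28, 4), (29, -16)) = 20.025
d((28, 4), (9, -25)) = 34.6699
d((28, 4), (-4, -27)) = 44.5533
d((28, 4), (-21, 9)) = 49.2544
d((28, 4), (-18, -19)) = 51.4296
d((28, 4), (20, -13)) = 18.7883
d((28, 4), (-1, -23)) = 39.6232
d((28, 4), (-6, -6)) = 35.4401
d((27, -19), (29, -16)) = 3.6056 <-- minimum
d((27, -19), (9, -25)) = 18.9737
d((27, -19), (-4, -27)) = 32.0156
d((27, -19), (-21, 9)) = 55.5698
d((27, -19), (-18, -19)) = 45.0
d((27, -19), (20, -13)) = 9.2195
d((27, -19), (-1, -23)) = 28.2843
d((27, -19), (-6, -6)) = 35.4683
d((29, -16), (9, -25)) = 21.9317
d((29, -16), (-4, -27)) = 34.7851
d((29, -16), (-21, 9)) = 55.9017
d((29, -16), (-18, -19)) = 47.0956
d((29, -16), (20, -13)) = 9.4868
d((29, -16), (-1, -23)) = 30.8058
d((29, -16), (-6, -6)) = 36.4005
d((9, -25), (-4, -27)) = 13.1529
d((9, -25), (-21, 9)) = 45.3431
d((9, -25), (-18, -19)) = 27.6586
d((9, -25), (20, -13)) = 16.2788
d((9, -25), (-1, -23)) = 10.198
d((9, -25), (-6, -6)) = 24.2074
d((-4, -27), (-21, 9)) = 39.8121
d((-4, -27), (-18, -19)) = 16.1245
d((-4, -27), (20, -13)) = 27.7849
d((-4, -27), (-1, -23)) = 5.0
d((-4, -27), (-6, -6)) = 21.095
d((-21, 9), (-18, -19)) = 28.1603
d((-21, 9), (20, -13)) = 46.5296
d((-21, 9), (-1, -23)) = 37.7359
d((-21, 9), (-6, -6)) = 21.2132
d((-18, -19), (20, -13)) = 38.4708
d((-18, -19), (-1, -23)) = 17.4642
d((-18, -19), (-6, -6)) = 17.6918
d((20, -13), (-1, -23)) = 23.2594
d((20, -13), (-6, -6)) = 26.9258
d((-1, -23), (-6, -6)) = 17.72

Closest pair: (27, -19) and (29, -16) with distance 3.6056

The closest pair is (27, -19) and (29, -16) with Euclidean distance 3.6056. For 10 points, brute-force pairwise comparison is shown above. For large n, the divide-and-conquer algorithm (sort by x, recurse on halves, check the dividing strip) achieves O(n log n).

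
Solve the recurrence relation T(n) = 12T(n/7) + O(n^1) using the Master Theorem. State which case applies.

Master Theorem for T(n) = 12T(n/7) + O(n^1):

a = 12, b = 7, c = 1
log_b(a) = log_7(12) = 1.2770

Case 1: c = 1 < log_7(12) = 1.2770
T(n) = O(n^(log_7 12))

For T(n) = 12T(n/7) + O(n^1): log_7(12) = 1.2770. This is Case 1 of the Master Theorem (c < log_b(a), work dominated by leaves), giving O(n^(log_7 12)).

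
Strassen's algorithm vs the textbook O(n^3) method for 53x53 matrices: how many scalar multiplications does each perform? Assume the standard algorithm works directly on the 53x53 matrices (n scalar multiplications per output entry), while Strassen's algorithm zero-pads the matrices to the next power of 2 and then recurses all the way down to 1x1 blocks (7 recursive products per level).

Matrix multiplication for 53x53 matrices:

Strassen's algorithm requires power-of-2 dimensions. Pad 53x53 to 64x64 (next power of 2).

Standard algorithm: 53^3 = 148877 multiplications
Strassen's algorithm: 7^(log2(64)) = 7^6 = 117649 multiplications
Savings: 148877 - 117649 = 31228 multiplications

Standard: 148877 multiplications (53^3). Strassen: 117649 multiplications (7^6, after padding to 64x64). Strassen reduces 8 recursive multiplications to 7 at each level.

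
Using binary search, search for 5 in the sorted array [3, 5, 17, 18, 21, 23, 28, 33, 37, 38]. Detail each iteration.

Binary search for 5 in [3, 5, 17, 18, 21, 23, 28, 33, 37, 38]:

lo=0, hi=9, mid=4, arr[mid]=21 -> 21 > 5, search left half
lo=0, hi=3, mid=1, arr[mid]=5 -> Found target at index 1!

Binary search finds 5 at index 1 after 2 comparisons. The search repeatedly halves the search space by comparing with the middle element.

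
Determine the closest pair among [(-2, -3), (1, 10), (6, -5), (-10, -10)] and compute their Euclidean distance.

Computing all pairwise distances among 4 points:

d((-2, -3), (1, 10)) = 13.3417
d((-2, -3), (6, -5)) = 8.2462 <-- minimum
d((-2, -3), (-10, -10)) = 10.6301
d((1, 10), (6, -5)) = 15.8114
d((1, 10), (-10, -10)) = 22.8254
d((6, -5), (-10, -10)) = 16.7631

Closest pair: (-2, -3) and (6, -5) with distance 8.2462

The closest pair is (-2, -3) and (6, -5) with Euclidean distance 8.2462. For 4 points, brute-force pairwise comparison is shown above. For large n, the divide-and-conquer algorithm (sort by x, recurse on halves, check the dividing strip) achieves O(n log n).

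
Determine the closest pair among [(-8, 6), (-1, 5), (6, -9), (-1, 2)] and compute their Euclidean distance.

Computing all pairwise distances among 4 points:

d((-8, 6), (-1, 5)) = 7.0711
d((-8, 6), (6, -9)) = 20.5183
d((-8, 6), (-1, 2)) = 8.0623
d((-1, 5), (6, -9)) = 15.6525
d((-1, 5), (-1, 2)) = 3.0 <-- minimum
d((6, -9), (-1, 2)) = 13.0384

Closest pair: (-1, 5) and (-1, 2) with distance 3.0

The closest pair is (-1, 5) and (-1, 2) with Euclidean distance 3.0. For 4 points, brute-force pairwise comparison is shown above. For large n, the divide-and-conquer algorithm (sort by x, recurse on halves, check the dividing strip) achieves O(n log n).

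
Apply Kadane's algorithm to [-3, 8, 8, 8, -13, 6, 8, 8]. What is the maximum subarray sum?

Using Kadane's algorithm on [-3, 8, 8, 8, -13, 6, 8, 8]:

Scanning through the array:
Position 1 (value 8): max_ending_here = 8, max_so_far = 8
Position 2 (value 8): max_ending_here = 16, max_so_far = 16
Position 3 (value 8): max_ending_here = 24, max_so_far = 24
Position 4 (value -13): max_ending_here = 11, max_so_far = 24
Position 5 (value 6): max_ending_here = 17, max_so_far = 24
Position 6 (value 8): max_ending_here = 25, max_so_far = 25
Position 7 (value 8): max_ending_here = 33, max_so_far = 33

Maximum subarray: [8, 8, 8, -13, 6, 8, 8]
Maximum sum: 33

The maximum subarray is [8, 8, 8, -13, 6, 8, 8] with sum 33. This subarray runs from index 1 to index 7.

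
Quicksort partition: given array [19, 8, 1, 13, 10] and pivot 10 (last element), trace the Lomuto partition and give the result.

Lomuto partition with pivot = 10:

Initial array: [19, 8, 1, 13, 10]

arr[0]=19 > 10: no swap
arr[1]=8 <= 10: swap with position 0, array becomes [8, 19, 1, 13, 10]
arr[2]=1 <= 10: swap with position 1, array becomes [8, 1, 19, 13, 10]
arr[3]=13 > 10: no swap

Place pivot at position 2: [8, 1, 10, 13, 19]
Pivot position: 2

After partitioning with pivot 10, the array becomes [8, 1, 10, 13, 19]. The pivot is placed at index 2. All elements to the left of the pivot are <= 10, and all elements to the right are > 10.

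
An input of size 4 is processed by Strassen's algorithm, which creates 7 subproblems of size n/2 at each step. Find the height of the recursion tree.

For divide and conquer with division factor 2:

Problem sizes at each level:
Level 0: 4
Level 1: 2
Level 2: 1

The root is level 0 and the size-1 base case is level 2 (the tree spans levels 0 through 2, i.e. 3 levels counting the root), so the depth is the number of divisions: log_2(4) = 2

The recursion tree depth is log_2(4) = 2. At each level, the problem size is divided by 2, so it takes 2 divisions to reduce to a base case of size 1. The algorithm makes 7 recursive calls at each level.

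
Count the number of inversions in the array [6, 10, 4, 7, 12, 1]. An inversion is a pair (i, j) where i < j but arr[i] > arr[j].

Finding inversions in [6, 10, 4, 7, 12, 1]:

(0, 2): arr[0]=6 > arr[2]=4
(0, 5): arr[0]=6 > arr[5]=1
(1, 2): arr[1]=10 > arr[2]=4
(1, 3): arr[1]=10 > arr[3]=7
(1, 5): arr[1]=10 > arr[5]=1
(2, 5): arr[2]=4 > arr[5]=1
(3, 5): arr[3]=7 > arr[5]=1
(4, 5): arr[4]=12 > arr[5]=1

Total inversions: 8

The array has 8 inversion(s): (0,2), (0,5), (1,2), (1,3), (1,5), (2,5), (3,5), (4,5). Each pair (i,j) satisfies i < j and arr[i] > arr[j].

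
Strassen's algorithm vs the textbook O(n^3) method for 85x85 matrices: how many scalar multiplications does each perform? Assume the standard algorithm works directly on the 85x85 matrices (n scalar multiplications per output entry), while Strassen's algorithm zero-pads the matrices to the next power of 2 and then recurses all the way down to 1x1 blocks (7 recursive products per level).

Matrix multiplication for 85x85 matrices:

Strassen's algorithm requires power-of-2 dimensions. Pad 85x85 to 128x128 (next power of 2).

Standard algorithm: 85^3 = 614125 multiplications
Strassen's algorithm: 7^(log2(128)) = 7^7 = 823543 multiplications
Difference: 614125 - 823543 = -209418 (Strassen uses MORE here due to padding overhead — for small or just-over-power-of-2 n, padding can outweigh the per-level savings)

Standard: 614125 multiplications (85^3). Strassen: 823543 multiplications (7^7, after padding to 128x128). Strassen reduces 8 recursive multiplications to 7 at each level.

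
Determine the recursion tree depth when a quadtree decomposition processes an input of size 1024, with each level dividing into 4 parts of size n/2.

For divide and conquer with division factor 2:

Problem sizes at each level:
Level 0: 1024
Level 1: 512
Level 2: 256
Level 3: 128
Level 4: 64
Level 5: 32
Level 6: 16
Level 7: 8
Level 8: 4
Level 9: 2
Level 10: 1

The root is level 0 and the size-1 base case is level 10 (the tree spans levels 0 through 10, i.e. 11 levels counting the root), so the depth is the number of divisions: log_2(1024) = 10

The recursion tree depth is log_2(1024) = 10. At each level, the problem size is divided by 2, so it takes 10 divisions to reduce to a base case of size 1. The algorithm makes 4 recursive calls at each level.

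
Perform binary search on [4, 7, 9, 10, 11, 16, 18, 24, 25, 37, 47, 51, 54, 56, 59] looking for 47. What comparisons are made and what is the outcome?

Binary search for 47 in [4, 7, 9, 10, 11, 16, 18, 24, 25, 37, 47, 51, 54, 56, 59]:

lo=0, hi=14, mid=7, arr[mid]=24 -> 24 < 47, search right half
lo=8, hi=14, mid=11, arr[mid]=51 -> 51 > 47, search left half
lo=8, hi=10, mid=9, arr[mid]=37 -> 37 < 47, search right half
lo=10, hi=10, mid=10, arr[mid]=47 -> Found target at index 10!

Binary search finds 47 at index 10 after 4 comparisons. The search repeatedly halves the search space by comparing with the middle element.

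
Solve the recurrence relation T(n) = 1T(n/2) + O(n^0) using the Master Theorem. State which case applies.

Master Theorem for T(n) = 1T(n/2) + O(n^0):

a = 1, b = 2, c = 0
log_b(a) = log_2(1) = 0.0000

Case 2: c = 0 = log_2(1) = 0.0000
T(n) = O(n^0 log n) = O(log n)

For T(n) = 1T(n/2) + O(n^0): log_2(1) = 0.0000. This is Case 2 of the Master Theorem (c = log_b(a), equal work at all levels), giving O(log n).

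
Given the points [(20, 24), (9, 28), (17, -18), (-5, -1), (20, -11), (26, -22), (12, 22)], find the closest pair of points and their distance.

Computing all pairwise distances among 7 points:

d((20, 24), (9, 28)) = 11.7047
d((20, 24), (17, -18)) = 42.107
d((20, 24), (-5, -1)) = 35.3553
d((20, 24), (20, -11)) = 35.0
d((20, 24), (26, -22)) = 46.3897
d((20, 24), (12, 22)) = 8.2462
d((9, 28), (17, -18)) = 46.6905
d((9, 28), (-5, -1)) = 32.2025
d((9, 28), (20, -11)) = 40.5216
d((9, 28), (26, -22)) = 52.811
d((9, 28), (12, 22)) = 6.7082 <-- minimum
d((17, -18), (-5, -1)) = 27.8029
d((17, -18), (20, -11)) = 7.6158
d((17, -18), (26, -22)) = 9.8489
d((17, -18), (12, 22)) = 40.3113
d((-5, -1), (20, -11)) = 26.9258
d((-5, -1), (26, -22)) = 37.4433
d((-5, -1), (12, 22)) = 28.6007
d((20, -11), (26, -22)) = 12.53
d((20, -11), (12, 22)) = 33.9559
d((26, -22), (12, 22)) = 46.1736

Closest pair: (9, 28) and (12, 22) with distance 6.7082

The closest pair is (9, 28) and (12, 22) with Euclidean distance 6.7082. For 7 points, brute-force pairwise comparison is shown above. For large n, the divide-and-conquer algorithm (sort by x, recurse on halves, check the dividing strip) achieves O(n log n).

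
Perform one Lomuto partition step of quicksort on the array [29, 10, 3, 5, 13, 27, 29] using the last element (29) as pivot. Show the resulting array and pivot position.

Lomuto partition with pivot = 29:

Initial array: [29, 10, 3, 5, 13, 27, 29]

arr[0]=29 <= 29: swap with position 0, array becomes [29, 10, 3, 5, 13, 27, 29]
arr[1]=10 <= 29: swap with position 1, array becomes [29, 10, 3, 5, 13, 27, 29]
arr[2]=3 <= 29: swap with position 2, array becomes [29, 10, 3, 5, 13, 27, 29]
arr[3]=5 <= 29: swap with position 3, array becomes [29, 10, 3, 5, 13, 27, 29]
arr[4]=13 <= 29: swap with position 4, array becomes [29, 10, 3, 5, 13, 27, 29]
arr[5]=27 <= 29: swap with position 5, array becomes [29, 10, 3, 5, 13, 27, 29]

Place pivot at position 6: [29, 10, 3, 5, 13, 27, 29]
Pivot position: 6

After partitioning with pivot 29, the array becomes [29, 10, 3, 5, 13, 27, 29]. The pivot is placed at index 6. All elements to the left of the pivot are <= 29, and all elements to the right are > 29.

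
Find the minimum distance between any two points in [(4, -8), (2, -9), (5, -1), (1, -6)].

Computing all pairwise distances among 4 points:

d((4, -8), (2, -9)) = 2.2361 <-- minimum
d((4, -8), (5, -1)) = 7.0711
d((4, -8), (1, -6)) = 3.6056
d((2, -9), (5, -1)) = 8.544
d((2, -9), (1, -6)) = 3.1623
d((5, -1), (1, -6)) = 6.4031

Closest pair: (4, -8) and (2, -9) with distance 2.2361

The closest pair is (4, -8) and (2, -9) with Euclidean distance 2.2361. For 4 points, brute-force pairwise comparison is shown above. For large n, the divide-and-conquer algorithm (sort by x, recurse on halves, check the dividing strip) achieves O(n log n).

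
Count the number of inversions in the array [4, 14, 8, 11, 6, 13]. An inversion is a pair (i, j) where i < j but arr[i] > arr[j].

Finding inversions in [4, 14, 8, 11, 6, 13]:

(1, 2): arr[1]=14 > arr[2]=8
(1, 3): arr[1]=14 > arr[3]=11
(1, 4): arr[1]=14 > arr[4]=6
(1, 5): arr[1]=14 > arr[5]=13
(2, 4): arr[2]=8 > arr[4]=6
(3, 4): arr[3]=11 > arr[4]=6

Total inversions: 6

The array has 6 inversion(s): (1,2), (1,3), (1,4), (1,5), (2,4), (3,4). Each pair (i,j) satisfies i < j and arr[i] > arr[j].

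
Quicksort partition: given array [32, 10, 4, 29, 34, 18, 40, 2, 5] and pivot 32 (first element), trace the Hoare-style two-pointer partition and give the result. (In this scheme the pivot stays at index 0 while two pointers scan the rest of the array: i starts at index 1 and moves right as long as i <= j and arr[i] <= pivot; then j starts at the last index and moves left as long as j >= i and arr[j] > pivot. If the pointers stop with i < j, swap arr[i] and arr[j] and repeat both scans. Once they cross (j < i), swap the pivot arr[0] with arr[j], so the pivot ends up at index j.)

Hoare-style two-pointer partition with pivot = 32:

Initial array: [32, 10, 4, 29, 34, 18, 40, 2, 5]

Pointers start at i = 1, j = 8.
i stops at index 4 (arr[4]=34 > 32), j stops at index 8 (arr[8]=5 <= 32): swap arr[4] and arr[8], array becomes [32, 10, 4, 29, 5, 18, 40, 2, 34]
i stops at index 6 (arr[6]=40 > 32), j stops at index 7 (arr[7]=2 <= 32): swap arr[6] and arr[7], array becomes [32, 10, 4, 29, 5, 18, 2, 40, 34]
i ends at 7, j ends at 6: the pointers have crossed (j < i), so scanning stops.

Swap pivot arr[0] with arr[6] to place pivot at position 6: [2, 10, 4, 29, 5, 18, 32, 40, 34]
Pivot position: 6

After partitioning with pivot 32, the array becomes [2, 10, 4, 29, 5, 18, 32, 40, 34]. The pivot is placed at index 6. All elements to the left of the pivot are <= 32, and all elements to the right are > 32.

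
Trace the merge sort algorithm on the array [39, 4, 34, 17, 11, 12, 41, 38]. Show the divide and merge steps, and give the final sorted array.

Merge sort trace:

Split: [39, 4, 34, 17, 11, 12, 41, 38] -> [39, 4, 34, 17] and [11, 12, 41, 38]
  Split: [39, 4, 34, 17] -> [39, 4] and [34, 17]
    Split: [39, 4] -> [39] and [4]
    Merge: [39] + [4] -> [4, 39]
    Split: [34, 17] -> [34] and [17]
    Merge: [34] + [17] -> [17, 34]
  Merge: [4, 39] + [17, 34] -> [4, 17, 34, 39]
  Split: [11, 12, 41, 38] -> [11, 12] and [41, 38]
    Split: [11, 12] -> [11] and [12]
    Merge: [11] + [12] -> [11, 12]
    Split: [41, 38] -> [41] and [38]
    Merge: [41] + [38] -> [38, 41]
  Merge: [11, 12] + [38, 41] -> [11, 12, 38, 41]
Merge: [4, 17, 34, 39] + [11, 12, 38, 41] -> [4, 11, 12, 17, 34, 38, 39, 41]

Final sorted array: [4, 11, 12, 17, 34, 38, 39, 41]

The merge sort proceeds by recursively splitting the array and merging sorted halves.
After all merges, the sorted array is [4, 11, 12, 17, 34, 38, 39, 41].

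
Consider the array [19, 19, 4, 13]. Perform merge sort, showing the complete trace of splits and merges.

Merge sort trace:

Split: [19, 19, 4, 13] -> [19, 19] and [4, 13]
  Split: [19, 19] -> [19] and [19]
  Merge: [19] + [19] -> [19, 19]
  Split: [4, 13] -> [4] and [13]
  Merge: [4] + [13] -> [4, 13]
Merge: [19, 19] + [4, 13] -> [4, 13, 19, 19]

Final sorted array: [4, 13, 19, 19]

The merge sort proceeds by recursively splitting the array and merging sorted halves.
After all merges, the sorted array is [4, 13, 19, 19].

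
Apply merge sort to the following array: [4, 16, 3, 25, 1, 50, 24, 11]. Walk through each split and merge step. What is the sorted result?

Merge sort trace:

Split: [4, 16, 3, 25, 1, 50, 24, 11] -> [4, 16, 3, 25] and [1, 50, 24, 11]
  Split: [4, 16, 3, 25] -> [4, 16] and [3, 25]
    Split: [4, 16] -> [4] and [16]
    Merge: [4] + [16] -> [4, 16]
    Split: [3, 25] -> [3] and [25]
    Merge: [3] + [25] -> [3, 25]
  Merge: [4, 16] + [3, 25] -> [3, 4, 16, 25]
  Split: [1, 50, 24, 11] -> [1, 50] and [24, 11]
    Split: [1, 50] -> [1] and [50]
    Merge: [1] + [50] -> [1, 50]
    Split: [24, 11] -> [24] and [11]
    Merge: [24] + [11] -> [11, 24]
  Merge: [1, 50] + [11, 24] -> [1, 11, 24, 50]
Merge: [3, 4, 16, 25] + [1, 11, 24, 50] -> [1, 3, 4, 11, 16, 24, 25, 50]

Final sorted array: [1, 3, 4, 11, 16, 24, 25, 50]

The merge sort proceeds by recursively splitting the array and merging sorted halves.
After all merges, the sorted array is [1, 3, 4, 11, 16, 24, 25, 50].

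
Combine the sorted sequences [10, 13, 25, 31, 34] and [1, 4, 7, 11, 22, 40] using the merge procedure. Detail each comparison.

Merging process:

Compare 10 vs 1: take 1 from right. Merged: [1]
Compare 10 vs 4: take 4 from right. Merged: [1, 4]
Compare 10 vs 7: take 7 from right. Merged: [1, 4, 7]
Compare 10 vs 11: take 10 from left. Merged: [1, 4, 7, 10]
Compare 13 vs 11: take 11 from right. Merged: [1, 4, 7, 10, 11]
Compare 13 vs 22: take 13 from left. Merged: [1, 4, 7, 10, 11, 13]
Compare 25 vs 22: take 22 from right. Merged: [1, 4, 7, 10, 11, 13, 22]
Compare 25 vs 40: take 25 from left. Merged: [1, 4, 7, 10, 11, 13, 22, 25]
Compare 31 vs 40: take 31 from left. Merged: [1, 4, 7, 10, 11, 13, 22, 25, 31]
Compare 34 vs 40: take 34 from left. Merged: [1, 4, 7, 10, 11, 13, 22, 25, 31, 34]
Append remaining from right: [40]. Merged: [1, 4, 7, 10, 11, 13, 22, 25, 31, 34, 40]

Final merged array: [1, 4, 7, 10, 11, 13, 22, 25, 31, 34, 40]
Total comparisons: 10

The merged array is [1, 4, 7, 10, 11, 13, 22, 25, 31, 34, 40], requiring 10 comparisons. The merge step runs in O(n) time where n is the total number of elements.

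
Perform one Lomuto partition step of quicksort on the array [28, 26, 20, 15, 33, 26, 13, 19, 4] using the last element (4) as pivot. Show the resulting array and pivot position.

Lomuto partition with pivot = 4:

Initial array: [28, 26, 20, 15, 33, 26, 13, 19, 4]

arr[0]=28 > 4: no swap
arr[1]=26 > 4: no swap
arr[2]=20 > 4: no swap
arr[3]=15 > 4: no swap
arr[4]=33 > 4: no swap
arr[5]=26 > 4: no swap
arr[6]=13 > 4: no swap
arr[7]=19 > 4: no swap

Place pivot at position 0: [4, 26, 20, 15, 33, 26, 13, 19, 28]
Pivot position: 0

After partitioning with pivot 4, the array becomes [4, 26, 20, 15, 33, 26, 13, 19, 28]. The pivot is placed at index 0. All elements to the left of the pivot are <= 4, and all elements to the right are > 4.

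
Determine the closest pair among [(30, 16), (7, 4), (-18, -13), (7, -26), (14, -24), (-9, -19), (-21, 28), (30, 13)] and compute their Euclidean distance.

Computing all pairwise distances among 8 points:

d((30, 16), (7, 4)) = 25.9422
d((30, 16), (-18, -13)) = 56.0803
d((30, 16), (7, -26)) = 47.8853
d((30, 16), (14, -24)) = 43.0813
d((30, 16), (-9, -19)) = 52.4023
d((30, 16), (-21, 28)) = 52.3927
d((30, 16), (30, 13)) = 3.0 <-- minimum
d((7, 4), (-18, -13)) = 30.2324
d((7, 4), (7, -26)) = 30.0
d((7, 4), (14, -24)) = 28.8617
d((7, 4), (-9, -19)) = 28.0179
d((7, 4), (-21, 28)) = 36.8782
d((7, 4), (30, 13)) = 24.6982
d((-18, -13), (7, -26)) = 28.178
d((-18, -13), (14, -24)) = 33.8378
d((-18, -13), (-9, -19)) = 10.8167
d((-18, -13), (-21, 28)) = 41.1096
d((-18, -13), (30, 13)) = 54.5894
d((7, -26), (14, -24)) = 7.2801
d((7, -26), (-9, -19)) = 17.4642
d((7, -26), (-21, 28)) = 60.8276
d((7, -26), (30, 13)) = 45.2769
d((14, -24), (-9, -19)) = 23.5372
d((14, -24), (-21, 28)) = 62.6817
d((14, -24), (30, 13)) = 40.3113
d((-9, -19), (-21, 28)) = 48.5077
d((-9, -19), (30, 13)) = 50.448
d((-21, 28), (30, 13)) = 53.1601

Closest pair: (30, 16) and (30, 13) with distance 3.0

The closest pair is (30, 16) and (30, 13) with Euclidean distance 3.0. For 8 points, brute-force pairwise comparison is shown above. For large n, the divide-and-conquer algorithm (sort by x, recurse on halves, check the dividing strip) achieves O(n log n).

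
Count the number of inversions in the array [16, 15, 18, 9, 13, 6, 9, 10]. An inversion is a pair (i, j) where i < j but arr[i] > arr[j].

Finding inversions in [16, 15, 18, 9, 13, 6, 9, 10]:

(0, 1): arr[0]=16 > arr[1]=15
(0, 3): arr[0]=16 > arr[3]=9
(0, 4): arr[0]=16 > arr[4]=13
(0, 5): arr[0]=16 > arr[5]=6
(0, 6): arr[0]=16 > arr[6]=9
(0, 7): arr[0]=16 > arr[7]=10
(1, 3): arr[1]=15 > arr[3]=9
(1, 4): arr[1]=15 > arr[4]=13
(1, 5): arr[1]=15 > arr[5]=6
(1, 6): arr[1]=15 > arr[6]=9
(1, 7): arr[1]=15 > arr[7]=10
(2, 3): arr[2]=18 > arr[3]=9
(2, 4): arr[2]=18 > arr[4]=13
(2, 5): arr[2]=18 > arr[5]=6
(2, 6): arr[2]=18 > arr[6]=9
(2, 7): arr[2]=18 > arr[7]=10
(3, 5): arr[3]=9 > arr[5]=6
(4, 5): arr[4]=13 > arr[5]=6
(4, 6): arr[4]=13 > arr[6]=9
(4, 7): arr[4]=13 > arr[7]=10

Total inversions: 20

The array has 20 inversion(s): (0,1), (0,3), (0,4), (0,5), (0,6), (0,7), (1,3), (1,4), (1,5), (1,6), (1,7), (2,3), (2,4), (2,5), (2,6), (2,7), (3,5), (4,5), (4,6), (4,7). Each pair (i,j) satisfies i < j and arr[i] > arr[j].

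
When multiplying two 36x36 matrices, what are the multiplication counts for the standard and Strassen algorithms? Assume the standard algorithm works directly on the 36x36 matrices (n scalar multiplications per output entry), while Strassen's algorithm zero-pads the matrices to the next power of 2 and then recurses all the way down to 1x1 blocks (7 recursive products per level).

Matrix multiplication for 36x36 matrices:

Strassen's algorithm requires power-of-2 dimensions. Pad 36x36 to 64x64 (next power of 2).

Standard algorithm: 36^3 = 46656 multiplications
Strassen's algorithm: 7^(log2(64)) = 7^6 = 117649 multiplications
Difference: 46656 - 117649 = -70993 (Strassen uses MORE here due to padding overhead — for small or just-over-power-of-2 n, padding can outweigh the per-level savings)

Standard: 46656 multiplications (36^3). Strassen: 117649 multiplications (7^6, after padding to 64x64). Strassen reduces 8 recursive multiplications to 7 at each level.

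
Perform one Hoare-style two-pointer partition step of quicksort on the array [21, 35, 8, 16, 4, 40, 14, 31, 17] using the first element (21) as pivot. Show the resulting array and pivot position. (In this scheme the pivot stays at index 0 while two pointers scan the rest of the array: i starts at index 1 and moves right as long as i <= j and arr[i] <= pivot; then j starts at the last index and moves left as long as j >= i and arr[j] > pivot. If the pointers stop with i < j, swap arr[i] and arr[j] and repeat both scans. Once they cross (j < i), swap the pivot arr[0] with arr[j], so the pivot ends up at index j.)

Hoare-style two-pointer partition with pivot = 21:

Initial array: [21, 35, 8, 16, 4, 40, 14, 31, 17]

Pointers start at i = 1, j = 8.
i stops at index 1 (arr[1]=35 > 21), j stops at index 8 (arr[8]=17 <= 21): swap arr[1] and arr[8], array becomes [21, 17, 8, 16, 4, 40, 14, 31, 35]
i stops at index 5 (arr[5]=40 > 21), j stops at index 6 (arr[6]=14 <= 21): swap arr[5] and arr[6], array becomes [21, 17, 8, 16, 4, 14, 40, 31, 35]
i ends at 6, j ends at 5: the pointers have crossed (j < i), so scanning stops.

Swap pivot arr[0] with arr[5] to place pivot at position 5: [14, 17, 8, 16, 4, 21, 40, 31, 35]
Pivot position: 5

After partitioning with pivot 21, the array becomes [14, 17, 8, 16, 4, 21, 40, 31, 35]. The pivot is placed at index 5. All elements to the left of the pivot are <= 21, and all elements to the right are > 21.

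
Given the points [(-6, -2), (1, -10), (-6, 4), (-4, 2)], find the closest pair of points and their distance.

Computing all pairwise distances among 4 points:

d((-6, -2), (1, -10)) = 10.6301
d((-6, -2), (-6, 4)) = 6.0
d((-6, -2), (-4, 2)) = 4.4721
d((1, -10), (-6, 4)) = 15.6525
d((1, -10), (-4, 2)) = 13.0
d((-6, 4), (-4, 2)) = 2.8284 <-- minimum

Closest pair: (-6, 4) and (-4, 2) with distance 2.8284

The closest pair is (-6, 4) and (-4, 2) with Euclidean distance 2.8284. For 4 points, brute-force pairwise comparison is shown above. For large n, the divide-and-conquer algorithm (sort by x, recurse on halves, check the dividing strip) achieves O(n log n).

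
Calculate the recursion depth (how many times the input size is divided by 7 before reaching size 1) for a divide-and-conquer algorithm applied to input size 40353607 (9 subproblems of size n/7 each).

For divide and conquer with division factor 7:

Problem sizes at each level:
Level 0: 40353607
Level 1: 5764801
Level 2: 823543
Level 3: 117649
Level 4: 16807
Level 5: 2401
Level 6: 343
Level 7: 49
Level 8: 7
Level 9: 1

The root is level 0 and the size-1 base case is level 9 (the tree spans levels 0 through 9, i.e. 10 levels counting the root), so the depth is the number of divisions: log_7(40353607) = 9

The recursion tree depth is log_7(40353607) = 9. At each level, the problem size is divided by 7, so it takes 9 divisions to reduce to a base case of size 1. The algorithm makes 9 recursive calls at each level.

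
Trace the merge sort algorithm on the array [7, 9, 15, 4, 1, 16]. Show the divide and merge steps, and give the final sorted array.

Merge sort trace:

Split: [7, 9, 15, 4, 1, 16] -> [7, 9, 15] and [4, 1, 16]
  Split: [7, 9, 15] -> [7] and [9, 15]
    Split: [9, 15] -> [9] and [15]
    Merge: [9] + [15] -> [9, 15]
  Merge: [7] + [9, 15] -> [7, 9, 15]
  Split: [4, 1, 16] -> [4] and [1, 16]
    Split: [1, 16] -> [1] and [16]
    Merge: [1] + [16] -> [1, 16]
  Merge: [4] + [1, 16] -> [1, 4, 16]
Merge: [7, 9, 15] + [1, 4, 16] -> [1, 4, 7, 9, 15, 16]

Final sorted array: [1, 4, 7, 9, 15, 16]

The merge sort proceeds by recursively splitting the array and merging sorted halves.
After all merges, the sorted array is [1, 4, 7, 9, 15, 16].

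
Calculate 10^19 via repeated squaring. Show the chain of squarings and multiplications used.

Computing 10^19 by squaring (build up from 10^1; each line after the first costs one multiplication):

10^1 = 10
10^2 = (10^1)^2 = 10^2 = 100
10^4 = (10^2)^2 = 100^2 = 10000
10^8 = (10^4)^2 = 10000^2 = 100000000
10^9 = 10 * 10^8 = 10 * 100000000 = 1000000000
10^18 = (10^9)^2 = 1000000000^2 = 1000000000000000000
10^19 = 10 * 10^18 = 10 * 1000000000000000000 = 10000000000000000000

Result: 10000000000000000000
Multiplications needed: 6 (6 lines after 10^1)

10^19 = 10000000000000000000. Using exponentiation by squaring, this requires 6 multiplications. The key idea: if the exponent is even, square the half-power; if odd, multiply by the base once.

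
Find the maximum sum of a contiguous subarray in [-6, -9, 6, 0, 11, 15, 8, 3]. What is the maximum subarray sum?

Using Kadane's algorithm on [-6, -9, 6, 0, 11, 15, 8, 3]:

Scanning through the array:
Position 1 (value -9): max_ending_here = -9, max_so_far = -6
Position 2 (value 6): max_ending_here = 6, max_so_far = 6
Position 3 (value 0): max_ending_here = 6, max_so_far = 6
Position 4 (value 11): max_ending_here = 17, max_so_far = 17
Position 5 (value 15): max_ending_here = 32, max_so_far = 32
Position 6 (value 8): max_ending_here = 40, max_so_far = 40
Position 7 (value 3): max_ending_here = 43, max_so_far = 43

Maximum subarray: [6, 0, 11, 15, 8, 3]
Maximum sum: 43

The maximum subarray is [6, 0, 11, 15, 8, 3] with sum 43. This subarray runs from index 2 to index 7.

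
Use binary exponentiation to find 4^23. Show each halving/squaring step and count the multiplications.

Computing 4^23 by squaring (build up from 4^1; each line after the first costs one multiplication):

4^1 = 4
4^2 = (4^1)^2 = 4^2 = 16
4^4 = (4^2)^2 = 16^2 = 256
4^5 = 4 * 4^4 = 4 * 256 = 1024
4^10 = (4^5)^2 = 1024^2 = 1048576
4^11 = 4 * 4^10 = 4 * 1048576 = 4194304
4^22 = (4^11)^2 = 4194304^2 = 17592186044416
4^23 = 4 * 4^22 = 4 * 17592186044416 = 70368744177664

Result: 70368744177664
Multiplications needed: 7 (7 lines after 4^1)

4^23 = 70368744177664. Using exponentiation by squaring, this requires 7 multiplications. The key idea: if the exponent is even, square the half-power; if odd, multiply by the base once.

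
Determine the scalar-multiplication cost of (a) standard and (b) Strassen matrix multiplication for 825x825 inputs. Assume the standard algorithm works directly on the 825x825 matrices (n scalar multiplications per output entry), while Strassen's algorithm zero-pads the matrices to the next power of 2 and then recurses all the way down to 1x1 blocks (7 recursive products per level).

Matrix multiplication for 825x825 matrices:

Strassen's algorithm requires power-of-2 dimensions. Pad 825x825 to 1024x1024 (next power of 2).

Standard algorithm: 825^3 = 561515625 multiplications
Strassen's algorithm: 7^(log2(1024)) = 7^10 = 282475249 multiplications
Savings: 561515625 - 282475249 = 279040376 multiplications

Standard: 561515625 multiplications (825^3). Strassen: 282475249 multiplications (7^10, after padding to 1024x1024). Strassen reduces 8 recursive multiplications to 7 at each level.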